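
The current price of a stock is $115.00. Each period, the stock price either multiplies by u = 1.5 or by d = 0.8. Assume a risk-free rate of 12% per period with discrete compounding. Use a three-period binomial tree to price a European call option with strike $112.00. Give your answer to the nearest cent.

Risk-neutral probability p = (1 + 0.12 − 0.8)/(1.5 − 0.8) = 0.3200/0.7000 = 0.4571
Terminal stock prices: S_uuu = 388.1, S_uud = 207, S_udd = 110.4, S_ddd = 58.88
Terminal payoffs (S − K): max(276.1, 0) = 276.1, max(95, 0) = 95, max(-1.6, 0) = 0, max(-53.12, 0) = 0
Node uu (S = 258.8): V_uu = 1/1.12·[0.4571·276.1250 + 0.5429·95.0000] = 158.7500
Node ud (S = 138): V_ud = 1/1.12·[0.4571·95.0000 + 0.5429·0.0000] = 38.7755
Node dd (S = 73.6): V_dd = 1/1.12·[0.4571·0.0000 + 0.5429·0.0000] = 0.0000
Node u (S = 172.5): V_u = 1/1.12·[0.4571·158.7500 + 0.5429·38.7755] = 83.5902
Node d (S = 92): V_d = 1/1.12·[0.4571·38.7755 + 0.5429·0.0000] = 15.8267
Node 0 (S = 115): V_0 = 1/1.12·[0.4571·83.5902 + 0.5429·15.8267] = 41.7896

$41.79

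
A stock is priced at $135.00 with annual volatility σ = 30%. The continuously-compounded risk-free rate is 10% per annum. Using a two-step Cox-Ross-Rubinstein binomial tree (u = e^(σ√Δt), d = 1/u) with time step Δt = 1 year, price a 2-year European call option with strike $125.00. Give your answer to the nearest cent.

CRR parameters: u = e^(σ√Δt) = e^(0.3·√1) = 1.3499, d = 1/u = 0.7408
Per-period rate: rΔt = 0.1·1 = 0.1, so R = e^0.1 = 1.1052
Risk-neutral probability p = (e^0.1 − 0.7408)/(1.3499 − 0.7408) = 0.3644/0.6090 = 0.5982
Terminal stock prices: S_uu = 246, S_ud = 135, S_dd = 74.09
Terminal payoffs (S − K): max(121, 0) = 121, max(10, 0) = 10, max(-50.91, 0) = 0
Node u (S = 182.2): V_u = e^(−0.1)·[0.5982·120.9860 + 0.4018·10.0000] = 69.1263
Node d (S = 100): V_d = e^(−0.1)·[0.5982·10.0000 + 0.4018·0.0000] = 5.4131
Node 0 (S = 135): V_0 = e^(−0.1)·[0.5982·69.1263 + 0.4018·5.4131] = 39.3866

$39.39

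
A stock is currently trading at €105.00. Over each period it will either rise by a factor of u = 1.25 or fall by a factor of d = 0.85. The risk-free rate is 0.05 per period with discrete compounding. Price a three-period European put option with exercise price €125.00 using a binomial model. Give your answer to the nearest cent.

Risk-neutral probability p = (1 + 0.05 − 0.85)/(1.25 − 0.85) = 0.2000/0.4000 = 0.5000
Terminal stock prices: S_uuu = 205.1, S_uud = 139.5, S_udd = 94.83, S_ddd = 64.48
Terminal payoffs (K − S): max(-80.08, 0) = 0, max(-14.45, 0) = 0, max(30.17, 0) = 30.17, max(60.52, 0) = 60.52
Node uu (S = 164.1): V_uu = 1/1.05·[0.5000·0.0000 + 0.5000·0.0000] = 0.0000
Node ud (S = 111.6): V_ud = 1/1.05·[0.5000·0.0000 + 0.5000·30.1719] = 14.3676
Node dd (S = 75.86): V_dd = 1/1.05·[0.5000·30.1719 + 0.5000·60.5169] = 43.1851
Node u (S = 131.2): V_u = 1/1.05·[0.5000·0.0000 + 0.5000·14.3676] = 6.8417
Node d (S = 89.25): V_d = 1/1.05·[0.5000·14.3676 + 0.5000·43.1851] = 27.4060
Node 0 (S = 105): V_0 = 1/1.05·[0.5000·6.8417 + 0.5000·27.4060] = 16.3084

€16.31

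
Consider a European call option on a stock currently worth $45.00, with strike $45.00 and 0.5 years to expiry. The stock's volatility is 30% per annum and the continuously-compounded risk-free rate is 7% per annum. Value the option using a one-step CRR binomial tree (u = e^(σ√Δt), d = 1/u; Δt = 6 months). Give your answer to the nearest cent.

CRR parameters: u = e^(σ√Δt) = e^(0.3·√0.5) = 1.2363, d = 1/u = 0.8089
Per-period rate: rΔt = 0.07·0.5 = 0.035, so R = e^0.035 = 1.0356
Risk-neutral probability p = (e^0.035 − 0.8089)/(1.2363 − 0.8089) = 0.2268/0.4275 = 0.5305
Terminal stock prices: S_u = 55.63, S_d = 36.4
Terminal payoffs (S − K): max(10.63, 0) = 10.63, max(-8.601, 0) = 0
Node 0 (S = 45): V_0 = e^(−0.035)·[0.5305·10.6340 + 0.4695·0.0000] = 5.4473

$5.45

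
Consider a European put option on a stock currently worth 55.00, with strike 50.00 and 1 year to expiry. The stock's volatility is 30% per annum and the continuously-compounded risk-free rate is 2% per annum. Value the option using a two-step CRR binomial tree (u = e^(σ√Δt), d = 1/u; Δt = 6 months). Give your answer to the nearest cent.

CRR parameters: u = e^(σ√Δt) = e^(0.3·√0.5) = 1.2363, d = 1/u = 0.8089
Per-period rate: rΔt = 0.02·0.5 = 0.01, so R = e^0.01 = 1.0101
Risk-neutral probability p = (e^0.01 − 0.8089)/(1.2363 − 0.8089) = 0.2012/0.4275 = 0.4707
Terminal stock prices: S_uu = 84.07, S_ud = 55, S_dd = 35.98
Terminal payoffs (K − S): max(-34.07, 0) = 0, max(-5, 0) = 0, max(14.02, 0) = 14.02
Node u (S = 68): V_u = e^(−0.01)·[0.4707·0.0000 + 0.5293·0.0000] = 0.0000
Node d (S = 44.49): V_d = e^(−0.01)·[0.4707·0.0000 + 0.5293·14.0162] = 7.3453
Node 0 (S = 55): V_0 = e^(−0.01)·[0.4707·0.0000 + 0.5293·7.3453] = 3.8493

3.85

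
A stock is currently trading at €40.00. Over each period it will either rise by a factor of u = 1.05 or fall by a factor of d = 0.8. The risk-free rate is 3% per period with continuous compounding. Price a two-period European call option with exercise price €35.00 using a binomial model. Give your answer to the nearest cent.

€7.28

Risk-neutral probability p = (e^0.03 − 0.8)/(1.05 − 0.8) = 0.2305/0.2500 = 0.9218
Terminal stock prices: S_uu = 44.1, S_ud = 33.6, S_dd = 25.6
Terminal payoffs (S − K): max(9.1, 0) = 9.1, max(-1.4, 0) = 0, max(-9.4, 0) = 0
Node u (S = 42): V_u = e^(−0.03)·[0.9218·9.1000 + 0.0782·0.0000] = 8.1406
Node d (S = 32): V_d = e^(−0.03)·[0.9218·0.0000 + 0.0782·0.0000] = 0.0000
Node 0 (S = 40): V_0 = e^(−0.03)·[0.9218·8.1406 + 0.0782·0.0000] = 7.2824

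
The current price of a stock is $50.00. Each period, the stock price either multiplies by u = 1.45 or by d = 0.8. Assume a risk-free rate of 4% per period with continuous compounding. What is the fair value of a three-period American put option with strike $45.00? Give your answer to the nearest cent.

Risk-neutral probability p = (e^0.04 − 0.8)/(1.45 − 0.8) = 0.2408/0.6500 = 0.3705
Terminal stock prices: S_uuu = 152.4, S_uud = 84.1, S_udd = 46.4, S_ddd = 25.6
Terminal payoffs (K − S): max(-107.4, 0) = 0, max(-39.1, 0) = 0, max(-1.4, 0) = 0, max(19.4, 0) = 19.4
Node uu (S = 105.1): continuation = e^(−0.04)·[0.3705·0.0000 + 0.6295·0.0000] = 0.0000; exercise value = 0.0000 ≤ continuation, so V_uu = 0.0000
Node ud (S = 58): continuation = e^(−0.04)·[0.3705·0.0000 + 0.6295·0.0000] = 0.0000; exercise value = 0.0000 ≤ continuation, so V_ud = 0.0000
Node dd (S = 32): continuation = e^(−0.04)·[0.3705·0.0000 + 0.6295·19.4000] = 11.7339; exercise value = 13.0000 > continuation, so V_dd = 13.0000 (exercise)
Node u (S = 72.5): continuation = e^(−0.04)·[0.3705·0.0000 + 0.6295·0.0000] = 0.0000; exercise value = 0.0000 ≤ continuation, so V_u = 0.0000
Node d (S = 40): continuation = e^(−0.04)·[0.3705·0.0000 + 0.6295·13.0000] = 7.8629; exercise value = 5.0000 ≤ continuation, so V_d = 7.8629
Node 0 (S = 50): continuation = e^(−0.04)·[0.3705·0.0000 + 0.6295·7.8629] = 4.7558; exercise value = 0.0000 ≤ continuation, so V_0 = 4.7558

$4.76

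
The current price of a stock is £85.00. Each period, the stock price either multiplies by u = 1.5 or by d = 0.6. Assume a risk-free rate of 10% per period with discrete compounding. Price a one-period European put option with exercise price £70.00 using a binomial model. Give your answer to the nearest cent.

Risk-neutral probability p = (1 + 0.1 − 0.6)/(1.5 − 0.6) = 0.5000/0.9000 = 0.5556
Terminal stock prices: S_u = 127.5, S_d = 51
Terminal payoffs (K − S): max(-57.5, 0) = 0, max(19, 0) = 19
Node 0 (S = 85): V_0 = 1/1.1·[0.5556·0.0000 + 0.4444·19.0000] = 7.6768

£7.68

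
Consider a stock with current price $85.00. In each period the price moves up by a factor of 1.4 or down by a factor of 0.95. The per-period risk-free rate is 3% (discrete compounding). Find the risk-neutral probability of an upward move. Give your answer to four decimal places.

Risk-neutral probability p = (1 + 0.03 − 0.95)/(1.4 − 0.95) = 0.0800/0.4500 = 0.1778

p = 0.1778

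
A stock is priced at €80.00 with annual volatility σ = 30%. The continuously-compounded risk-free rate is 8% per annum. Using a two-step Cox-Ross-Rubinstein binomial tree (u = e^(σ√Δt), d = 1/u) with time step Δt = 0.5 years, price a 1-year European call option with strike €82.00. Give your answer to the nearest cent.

€10.95

CRR parameters: u = e^(σ√Δt) = e^(0.3·√0.5) = 1.2363, d = 1/u = 0.8089
Per-period rate: rΔt = 0.08·0.5 = 0.04, so R = e^0.04 = 1.0408
Risk-neutral probability p = (e^0.04 − 0.8089)/(1.2363 − 0.8089) = 0.2320/0.4275 = 0.5426
Terminal stock prices: S_uu = 122.3, S_ud = 80, S_dd = 52.34
Terminal payoffs (S − K): max(40.28, 0) = 40.28, max(-2, 0) = 0, max(-29.66, 0) = 0
Node u (S = 98.9): V_u = e^(−0.04)·[0.5426·40.2772 + 0.4574·0.0000] = 20.9990
Node d (S = 64.71): V_d = e^(−0.04)·[0.5426·0.0000 + 0.4574·0.0000] = 0.0000
Node 0 (S = 80): V_0 = e^(−0.04)·[0.5426·20.9990 + 0.4574·0.0000] = 10.9481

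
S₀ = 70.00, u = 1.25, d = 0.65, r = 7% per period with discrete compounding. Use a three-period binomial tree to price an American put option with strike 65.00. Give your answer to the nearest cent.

Risk-neutral probability p = (1 + 0.07 − 0.65)/(1.25 − 0.65) = 0.4200/0.6000 = 0.7000
Terminal stock prices: S_uuu = 136.7, S_uud = 71.09, S_udd = 36.97, S_ddd = 19.22
Terminal payoffs (K − S): max(-71.72, 0) = 0, max(-6.094, 0) = 0, max(28.03, 0) = 28.03, max(45.78, 0) = 45.78
Node uu (S = 109.4): continuation = 1/1.07·[0.7000·0.0000 + 0.3000·0.0000] = 0.0000; exercise value = 0.0000 ≤ continuation, so V_uu = 0.0000
Node ud (S = 56.88): continuation = 1/1.07·[0.7000·0.0000 + 0.3000·28.0312] = 7.8592; exercise value = 8.1250 > continuation, so V_ud = 8.1250 (exercise)
Node dd (S = 29.58): continuation = 1/1.07·[0.7000·28.0312 + 0.3000·45.7763] = 31.1727; exercise value = 35.4250 > continuation, so V_dd = 35.4250 (exercise)
Node u (S = 87.5): continuation = 1/1.07·[0.7000·0.0000 + 0.3000·8.1250] = 2.2780; exercise value = 0.0000 ≤ continuation, so V_u = 2.2780
Node d (S = 45.5): continuation = 1/1.07·[0.7000·8.1250 + 0.3000·35.4250] = 15.2477; exercise value = 19.5000 > continuation, so V_d = 19.5000 (exercise)
Node 0 (S = 70): continuation = 1/1.07·[0.7000·2.2780 + 0.3000·19.5000] = 6.9576; exercise value = 0.0000 ≤ continuation, so V_0 = 6.9576

6.96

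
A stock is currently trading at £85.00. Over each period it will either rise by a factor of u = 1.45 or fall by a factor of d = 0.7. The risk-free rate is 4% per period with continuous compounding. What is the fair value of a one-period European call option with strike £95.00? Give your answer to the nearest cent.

Risk-neutral probability p = (e^0.04 − 0.7)/(1.45 − 0.7) = 0.3408/0.7500 = 0.4544
Terminal stock prices: S_u = 123.2, S_d = 59.5
Terminal payoffs (S − K): max(28.25, 0) = 28.25, max(-35.5, 0) = 0
Node 0 (S = 85): V_0 = e^(−0.04)·[0.4544·28.2500 + 0.5456·0.0000] = 12.3339

£12.33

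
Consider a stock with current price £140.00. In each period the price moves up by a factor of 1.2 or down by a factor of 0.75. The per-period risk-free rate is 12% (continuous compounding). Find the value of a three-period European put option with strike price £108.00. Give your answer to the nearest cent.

Risk-neutral probability p = (e^0.12 − 0.75)/(1.2 − 0.75) = 0.3775/0.4500 = 0.8389
Terminal stock prices: S_uuu = 241.9, S_uud = 151.2, S_udd = 94.5, S_ddd = 59.06
Terminal payoffs (K − S): max(-133.9, 0) = 0, max(-43.2, 0) = 0, max(13.5, 0) = 13.5, max(48.94, 0) = 48.94
Node uu (S = 201.6): V_uu = e^(−0.12)·[0.8389·0.0000 + 0.1611·0.0000] = 0.0000
Node ud (S = 126): V_ud = e^(−0.12)·[0.8389·0.0000 + 0.1611·13.5000] = 1.9291
Node dd (S = 78.75): V_dd = e^(−0.12)·[0.8389·13.5000 + 0.1611·48.9375] = 17.0374
Node u (S = 168): V_u = e^(−0.12)·[0.8389·0.0000 + 0.1611·1.9291] = 0.2757
Node d (S = 105): V_d = e^(−0.12)·[0.8389·1.9291 + 0.1611·17.0374] = 3.8699
Node 0 (S = 140): V_0 = e^(−0.12)·[0.8389·0.2757 + 0.1611·3.8699] = 0.7581

£0.76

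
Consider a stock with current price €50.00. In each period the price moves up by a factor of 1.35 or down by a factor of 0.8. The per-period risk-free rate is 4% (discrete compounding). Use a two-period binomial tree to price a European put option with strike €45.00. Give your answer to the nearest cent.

Risk-neutral probability p = (1 + 0.04 − 0.8)/(1.35 − 0.8) = 0.2400/0.5500 = 0.4364
Terminal stock prices: S_uu = 91.13, S_ud = 54, S_dd = 32
Terminal payoffs (K − S): max(-46.13, 0) = 0, max(-9, 0) = 0, max(13, 0) = 13
Node u (S = 67.5): V_u = 1/1.04·[0.4364·0.0000 + 0.5636·0.0000] = 0.0000
Node d (S = 40): V_d = 1/1.04·[0.4364·0.0000 + 0.5636·13.0000] = 7.0455
Node 0 (S = 50): V_0 = 1/1.04·[0.4364·0.0000 + 0.5636·7.0455] = 3.8183

€3.82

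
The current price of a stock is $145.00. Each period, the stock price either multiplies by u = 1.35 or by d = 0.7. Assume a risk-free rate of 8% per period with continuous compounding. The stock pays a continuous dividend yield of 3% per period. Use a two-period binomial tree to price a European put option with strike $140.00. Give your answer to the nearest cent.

$13.67

Per-period risk-free factor R = e^0.08 = 1.0833; dividend-adjusted growth = e^(0.08−0.03) = 1.0513.
Risk-neutral probability p = (1.0513 − 0.7)/(1.35 − 0.7) = 0.3513/0.6500 = 0.5404
Terminal stock prices: S_uu = 264.3, S_ud = 137, S_dd = 71.05
Terminal payoffs (K − S): max(-124.3, 0) = 0, max(2.975, 0) = 2.975, max(68.95, 0) = 68.95
Node u (S = 195.8): V_u = e^(−0.08)·[0.5404·0.0000 + 0.4596·2.9750] = 1.2621
Node d (S = 101.5): V_d = e^(−0.08)·[0.5404·2.9750 + 0.4596·68.9500] = 30.7361
Node 0 (S = 145): V_0 = e^(−0.08)·[0.5404·1.2621 + 0.4596·30.7361] = 13.6694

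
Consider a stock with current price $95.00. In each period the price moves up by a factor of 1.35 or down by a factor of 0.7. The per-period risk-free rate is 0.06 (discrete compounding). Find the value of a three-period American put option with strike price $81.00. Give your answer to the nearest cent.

$9.46

Risk-neutral probability p = (1 + 0.06 − 0.7)/(1.35 − 0.7) = 0.3600/0.6500 = 0.5538
Terminal stock prices: S_uuu = 233.7, S_uud = 121.2, S_udd = 62.84, S_ddd = 32.58
Terminal payoffs (K − S): max(-152.7, 0) = 0, max(-40.2, 0) = 0, max(18.16, 0) = 18.16, max(48.42, 0) = 48.42
Node uu (S = 173.1): continuation = 1/1.06·[0.5538·0.0000 + 0.4462·0.0000] = 0.0000; exercise value = 0.0000 ≤ continuation, so V_uu = 0.0000
Node ud (S = 89.77): continuation = 1/1.06·[0.5538·0.0000 + 0.4462·18.1575] = 7.6425; exercise value = 0.0000 ≤ continuation, so V_ud = 7.6425
Node dd (S = 46.55): continuation = 1/1.06·[0.5538·18.1575 + 0.4462·48.4150] = 29.8651; exercise value = 34.4500 > continuation, so V_dd = 34.4500 (exercise)
Node u (S = 128.2): continuation = 1/1.06·[0.5538·0.0000 + 0.4462·7.6425] = 3.2167; exercise value = 0.0000 ≤ continuation, so V_u = 3.2167
Node d (S = 66.5): continuation = 1/1.06·[0.5538·7.6425 + 0.4462·34.4500] = 18.4932; exercise value = 14.5000 ≤ continuation, so V_d = 18.4932
Node 0 (S = 95): continuation = 1/1.06·[0.5538·3.2167 + 0.4462·18.4932] = 9.4645; exercise value = 0.0000 ≤ continuation, so V_0 = 9.4645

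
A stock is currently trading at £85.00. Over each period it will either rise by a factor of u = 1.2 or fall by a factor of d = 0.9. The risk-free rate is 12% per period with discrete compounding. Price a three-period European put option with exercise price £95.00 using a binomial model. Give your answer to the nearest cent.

Risk-neutral probability p = (1 + 0.12 − 0.9)/(1.2 − 0.9) = 0.2200/0.3000 = 0.7333
Terminal stock prices: S_uuu = 146.9, S_uud = 110.2, S_udd = 82.62, S_ddd = 61.97
Terminal payoffs (K − S): max(-51.88, 0) = 0, max(-15.16, 0) = 0, max(12.38, 0) = 12.38, max(33.03, 0) = 33.03
Node uu (S = 122.4): V_uu = 1/1.12·[0.7333·0.0000 + 0.2667·0.0000] = 0.0000
Node ud (S = 91.8): V_ud = 1/1.12·[0.7333·0.0000 + 0.2667·12.3800] = 2.9476
Node dd (S = 68.85): V_dd = 1/1.12·[0.7333·12.3800 + 0.2667·33.0350] = 15.9714
Node u (S = 102): V_u = 1/1.12·[0.7333·0.0000 + 0.2667·2.9476] = 0.7018
Node d (S = 76.5): V_d = 1/1.12·[0.7333·2.9476 + 0.2667·15.9714] = 5.7327
Node 0 (S = 85): V_0 = 1/1.12·[0.7333·0.7018 + 0.2667·5.7327] = 1.8245

£1.82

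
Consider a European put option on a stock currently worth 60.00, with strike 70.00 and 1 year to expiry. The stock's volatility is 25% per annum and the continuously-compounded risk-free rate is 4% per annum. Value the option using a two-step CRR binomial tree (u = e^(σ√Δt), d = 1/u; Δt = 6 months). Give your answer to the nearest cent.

CRR parameters: u = e^(σ√Δt) = e^(0.25·√0.5) = 1.1934, d = 1/u = 0.8380
Per-period rate: rΔt = 0.04·0.5 = 0.02, so R = e^0.02 = 1.0202
Risk-neutral probability p = (e^0.02 − 0.8380)/(1.1934 − 0.8380) = 0.1822/0.3554 = 0.5128
Terminal stock prices: S_uu = 85.45, S_ud = 60, S_dd = 42.13
Terminal payoffs (K − S): max(-15.45, 0) = 0, max(10, 0) = 10, max(27.87, 0) = 27.87
Node u (S = 71.6): V_u = e^(−0.02)·[0.5128·0.0000 + 0.4872·10.0000] = 4.7759
Node d (S = 50.28): V_d = e^(−0.02)·[0.5128·10.0000 + 0.4872·27.8687] = 18.3359
Node 0 (S = 60): V_0 = e^(−0.02)·[0.5128·4.7759 + 0.4872·18.3359] = 11.1574

11.16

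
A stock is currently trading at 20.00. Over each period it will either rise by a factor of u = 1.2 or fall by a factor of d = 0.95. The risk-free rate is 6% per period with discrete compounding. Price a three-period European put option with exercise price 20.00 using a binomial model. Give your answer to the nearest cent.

0.42

Risk-neutral probability p = (1 + 0.06 − 0.95)/(1.2 − 0.95) = 0.1100/0.2500 = 0.4400
Terminal stock prices: S_uuu = 34.56, S_uud = 27.36, S_udd = 21.66, S_ddd = 17.15
Terminal payoffs (K − S): max(-14.56, 0) = 0, max(-7.36, 0) = 0, max(-1.66, 0) = 0, max(2.853, 0) = 2.853
Node uu (S = 28.8): V_uu = 1/1.06·[0.4400·0.0000 + 0.5600·0.0000] = 0.0000
Node ud (S = 22.8): V_ud = 1/1.06·[0.4400·0.0000 + 0.5600·0.0000] = 0.0000
Node dd (S = 18.05): V_dd = 1/1.06·[0.4400·0.0000 + 0.5600·2.8525] = 1.5070
Node u (S = 24): V_u = 1/1.06·[0.4400·0.0000 + 0.5600·0.0000] = 0.0000
Node d (S = 19): V_d = 1/1.06·[0.4400·0.0000 + 0.5600·1.5070] = 0.7961
Node 0 (S = 20): V_0 = 1/1.06·[0.4400·0.0000 + 0.5600·0.7961] = 0.4206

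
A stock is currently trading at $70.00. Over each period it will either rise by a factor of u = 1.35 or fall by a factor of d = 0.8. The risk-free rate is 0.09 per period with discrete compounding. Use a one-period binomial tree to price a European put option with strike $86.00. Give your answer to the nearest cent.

$13.01

Risk-neutral probability p = (1 + 0.09 − 0.8)/(1.35 − 0.8) = 0.2900/0.5500 = 0.5273
Terminal stock prices: S_u = 94.5, S_d = 56
Terminal payoffs (K − S): max(-8.5, 0) = 0, max(30, 0) = 30
Node 0 (S = 70): V_0 = 1/1.09·[0.5273·0.0000 + 0.4727·30.0000] = 13.0108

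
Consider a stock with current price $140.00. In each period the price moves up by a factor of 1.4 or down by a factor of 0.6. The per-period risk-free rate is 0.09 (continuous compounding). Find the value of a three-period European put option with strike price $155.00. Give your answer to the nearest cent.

$22.78

Risk-neutral probability p = (e^0.09 − 0.6)/(1.4 − 0.6) = 0.4942/0.8000 = 0.6177
Terminal stock prices: S_uuu = 384.2, S_uud = 164.6, S_udd = 70.56, S_ddd = 30.24
Terminal payoffs (K − S): max(-229.2, 0) = 0, max(-9.64, 0) = 0, max(84.44, 0) = 84.44, max(124.8, 0) = 124.8
Node uu (S = 274.4): V_uu = e^(−0.09)·[0.6177·0.0000 + 0.3823·0.0000] = 0.0000
Node ud (S = 117.6): V_ud = e^(−0.09)·[0.6177·0.0000 + 0.3823·84.4400] = 29.5016
Node dd (S = 50.4): V_dd = e^(−0.09)·[0.6177·84.4400 + 0.3823·124.7600] = 91.2593
Node u (S = 196): V_u = e^(−0.09)·[0.6177·0.0000 + 0.3823·29.5016] = 10.3073
Node d (S = 84): V_d = e^(−0.09)·[0.6177·29.5016 + 0.3823·91.2593] = 48.5393
Node 0 (S = 140): V_0 = e^(−0.09)·[0.6177·10.3073 + 0.3823·48.5393] = 22.7776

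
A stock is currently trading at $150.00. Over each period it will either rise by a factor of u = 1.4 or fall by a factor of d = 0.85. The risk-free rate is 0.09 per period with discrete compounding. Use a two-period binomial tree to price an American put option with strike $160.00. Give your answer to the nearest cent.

Risk-neutral probability p = (1 + 0.09 − 0.85)/(1.4 − 0.85) = 0.2400/0.5500 = 0.4364
Terminal stock prices: S_uu = 294, S_ud = 178.5, S_dd = 108.4
Terminal payoffs (K − S): max(-134, 0) = 0, max(-18.5, 0) = 0, max(51.63, 0) = 51.63
Node u (S = 210): continuation = 1/1.09·[0.4364·0.0000 + 0.5636·0.0000] = 0.0000; exercise value = 0.0000 ≤ continuation, so V_u = 0.0000
Node d (S = 127.5): continuation = 1/1.09·[0.4364·0.0000 + 0.5636·51.6250] = 26.6952; exercise value = 32.5000 > continuation, so V_d = 32.5000 (exercise)
Node 0 (S = 150): continuation = 1/1.09·[0.4364·0.0000 + 0.5636·32.5000] = 16.8057; exercise value = 10.0000 ≤ continuation, so V_0 = 16.8057

$16.81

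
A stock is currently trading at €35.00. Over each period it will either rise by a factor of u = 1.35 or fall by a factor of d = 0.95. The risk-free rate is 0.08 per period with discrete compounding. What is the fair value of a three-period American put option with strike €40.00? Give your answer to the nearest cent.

€5.00

Risk-neutral probability p = (1 + 0.08 − 0.95)/(1.35 − 0.95) = 0.1300/0.4000 = 0.3250
Terminal stock prices: S_uuu = 86.11, S_uud = 60.6, S_udd = 42.64, S_ddd = 30.01
Terminal payoffs (K − S): max(-46.11, 0) = 0, max(-20.6, 0) = 0, max(-2.643, 0) = 0, max(9.992, 0) = 9.992
Node uu (S = 63.79): continuation = 1/1.08·[0.3250·0.0000 + 0.6750·0.0000] = 0.0000; exercise value = 0.0000 ≤ continuation, so V_uu = 0.0000
Node ud (S = 44.89): continuation = 1/1.08·[0.3250·0.0000 + 0.6750·0.0000] = 0.0000; exercise value = 0.0000 ≤ continuation, so V_ud = 0.0000
Node dd (S = 31.59): continuation = 1/1.08·[0.3250·0.0000 + 0.6750·9.9919] = 6.2449; exercise value = 8.4125 > continuation, so V_dd = 8.4125 (exercise)
Node u (S = 47.25): continuation = 1/1.08·[0.3250·0.0000 + 0.6750·0.0000] = 0.0000; exercise value = 0.0000 ≤ continuation, so V_u = 0.0000
Node d (S = 33.25): continuation = 1/1.08·[0.3250·0.0000 + 0.6750·8.4125] = 5.2578; exercise value = 6.7500 > continuation, so V_d = 6.7500 (exercise)
Node 0 (S = 35): continuation = 1/1.08·[0.3250·0.0000 + 0.6750·6.7500] = 4.2187; exercise value = 5.0000 > continuation, so V_0 = 5.0000 (exercise)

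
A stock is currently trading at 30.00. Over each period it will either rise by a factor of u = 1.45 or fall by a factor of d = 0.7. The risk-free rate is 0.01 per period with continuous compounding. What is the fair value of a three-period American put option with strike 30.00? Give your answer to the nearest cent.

Risk-neutral probability p = (e^0.01 − 0.7)/(1.45 − 0.7) = 0.3101/0.7500 = 0.4134
Terminal stock prices: S_uuu = 91.46, S_uud = 44.15, S_udd = 21.31, S_ddd = 10.29
Terminal payoffs (K − S): max(-61.46, 0) = 0, max(-14.15, 0) = 0, max(8.685, 0) = 8.685, max(19.71, 0) = 19.71
Node uu (S = 63.08): continuation = e^(−0.01)·[0.4134·0.0000 + 0.5866·0.0000] = 0.0000; exercise value = 0.0000 ≤ continuation, so V_uu = 0.0000
Node ud (S = 30.45): continuation = e^(−0.01)·[0.4134·0.0000 + 0.5866·8.6850] = 5.0439; exercise value = 0.0000 ≤ continuation, so V_ud = 5.0439
Node dd (S = 14.7): continuation = e^(−0.01)·[0.4134·8.6850 + 0.5866·19.7100] = 15.0015; exercise value = 15.3000 > continuation, so V_dd = 15.3000 (exercise)
Node u (S = 43.5): continuation = e^(−0.01)·[0.4134·0.0000 + 0.5866·5.0439] = 2.9293; exercise value = 0.0000 ≤ continuation, so V_u = 2.9293
Node d (S = 21): continuation = e^(−0.01)·[0.4134·5.0439 + 0.5866·15.3000] = 10.9501; exercise value = 9.0000 ≤ continuation, so V_d = 10.9501
Node 0 (S = 30): continuation = e^(−0.01)·[0.4134·2.9293 + 0.5866·10.9501] = 7.5583; exercise value = 0.0000 ≤ continuation, so V_0 = 7.5583

7.56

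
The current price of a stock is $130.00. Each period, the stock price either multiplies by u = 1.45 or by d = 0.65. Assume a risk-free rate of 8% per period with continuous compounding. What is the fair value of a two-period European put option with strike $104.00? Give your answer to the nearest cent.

$8.79

Risk-neutral probability p = (e^0.08 − 0.65)/(1.45 − 0.65) = 0.4333/0.8000 = 0.5416
Terminal stock prices: S_uu = 273.3, S_ud = 122.5, S_dd = 54.93
Terminal payoffs (K − S): max(-169.3, 0) = 0, max(-18.53, 0) = 0, max(49.07, 0) = 49.07
Node u (S = 188.5): V_u = e^(−0.08)·[0.5416·0.0000 + 0.4584·0.0000] = 0.0000
Node d (S = 84.5): V_d = e^(−0.08)·[0.5416·0.0000 + 0.4584·49.0750] = 20.7660
Node 0 (S = 130): V_0 = e^(−0.08)·[0.5416·0.0000 + 0.4584·20.7660] = 8.7871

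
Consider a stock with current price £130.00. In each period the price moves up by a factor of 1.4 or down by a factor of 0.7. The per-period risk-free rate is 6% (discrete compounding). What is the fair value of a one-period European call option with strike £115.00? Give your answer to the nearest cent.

Risk-neutral probability p = (1 + 0.06 − 0.7)/(1.4 − 0.7) = 0.3600/0.7000 = 0.5143
Terminal stock prices: S_u = 182, S_d = 91
Terminal payoffs (S − K): max(67, 0) = 67, max(-24, 0) = 0
Node 0 (S = 130): V_0 = 1/1.06·[0.5143·67.0000 + 0.4857·0.0000] = 32.5067

£32.51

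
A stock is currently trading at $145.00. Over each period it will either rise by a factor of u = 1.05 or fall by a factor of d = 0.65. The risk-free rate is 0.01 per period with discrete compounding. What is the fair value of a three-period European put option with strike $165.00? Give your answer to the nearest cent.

$17.17

Risk-neutral probability p = (1 + 0.01 − 0.65)/(1.05 − 0.65) = 0.3600/0.4000 = 0.9000
Terminal stock prices: S_uuu = 167.9, S_uud = 103.9, S_udd = 64.33, S_ddd = 39.82
Terminal payoffs (K − S): max(-2.856, 0) = 0, max(61.09, 0) = 61.09, max(100.7, 0) = 100.7, max(125.2, 0) = 125.2
Node uu (S = 159.9): V_uu = 1/1.01·[0.9000·0.0000 + 0.1000·61.0894] = 6.0485
Node ud (S = 98.96): V_ud = 1/1.01·[0.9000·61.0894 + 0.1000·100.6744] = 64.4038
Node dd (S = 61.26): V_dd = 1/1.01·[0.9000·100.6744 + 0.1000·125.1794] = 102.1038
Node u (S = 152.2): V_u = 1/1.01·[0.9000·6.0485 + 0.1000·64.4038] = 11.7663
Node d (S = 94.25): V_d = 1/1.01·[0.9000·64.4038 + 0.1000·102.1038] = 67.4988
Node 0 (S = 145): V_0 = 1/1.01·[0.9000·11.7663 + 0.1000·67.4988] = 17.1679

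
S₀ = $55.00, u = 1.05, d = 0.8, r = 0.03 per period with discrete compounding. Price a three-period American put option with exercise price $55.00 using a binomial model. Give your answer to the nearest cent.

Risk-neutral probability p = (1 + 0.03 − 0.8)/(1.05 − 0.8) = 0.2300/0.2500 = 0.9200
Terminal stock prices: S_uuu = 63.67, S_uud = 48.51, S_udd = 36.96, S_ddd = 28.16
Terminal payoffs (K − S): max(-8.669, 0) = 0, max(6.49, 0) = 6.49, max(18.04, 0) = 18.04, max(26.84, 0) = 26.84
Node uu (S = 60.64): continuation = 1/1.03·[0.9200·0.0000 + 0.0800·6.4900] = 0.5041; exercise value = 0.0000 ≤ continuation, so V_uu = 0.5041
Node ud (S = 46.2): continuation = 1/1.03·[0.9200·6.4900 + 0.0800·18.0400] = 7.1981; exercise value = 8.8000 > continuation, so V_ud = 8.8000 (exercise)
Node dd (S = 35.2): continuation = 1/1.03·[0.9200·18.0400 + 0.0800·26.8400] = 18.1981; exercise value = 19.8000 > continuation, so V_dd = 19.8000 (exercise)
Node u (S = 57.75): continuation = 1/1.03·[0.9200·0.5041 + 0.0800·8.8000] = 1.1337; exercise value = 0.0000 ≤ continuation, so V_u = 1.1337
Node d (S = 44): continuation = 1/1.03·[0.9200·8.8000 + 0.0800·19.8000] = 9.3981; exercise value = 11.0000 > continuation, so V_d = 11.0000 (exercise)
Node 0 (S = 55): continuation = 1/1.03·[0.9200·1.1337 + 0.0800·11.0000] = 1.8670; exercise value = 0.0000 ≤ continuation, so V_0 = 1.8670

$1.87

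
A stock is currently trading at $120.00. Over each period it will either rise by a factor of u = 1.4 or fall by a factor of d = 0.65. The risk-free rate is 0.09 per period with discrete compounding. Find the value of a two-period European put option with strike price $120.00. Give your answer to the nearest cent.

Risk-neutral probability p = (1 + 0.09 − 0.65)/(1.4 − 0.65) = 0.4400/0.7500 = 0.5867
Terminal stock prices: S_uu = 235.2, S_ud = 109.2, S_dd = 50.7
Terminal payoffs (K − S): max(-115.2, 0) = 0, max(10.8, 0) = 10.8, max(69.3, 0) = 69.3
Node u (S = 168): V_u = 1/1.09·[0.5867·0.0000 + 0.4133·10.8000] = 4.0954
Node d (S = 78): V_d = 1/1.09·[0.5867·10.8000 + 0.4133·69.3000] = 32.0917
Node 0 (S = 120): V_0 = 1/1.09·[0.5867·4.0954 + 0.4133·32.0917] = 14.3736

$14.37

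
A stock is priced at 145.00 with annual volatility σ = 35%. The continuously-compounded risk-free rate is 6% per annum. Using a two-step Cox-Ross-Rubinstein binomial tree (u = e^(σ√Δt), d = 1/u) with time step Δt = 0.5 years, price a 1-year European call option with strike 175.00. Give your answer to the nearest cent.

14.76

CRR parameters: u = e^(σ√Δt) = e^(0.35·√0.5) = 1.2808, d = 1/u = 0.7808
Per-period rate: rΔt = 0.06·0.5 = 0.03, so R = e^0.03 = 1.0305
Risk-neutral probability p = (e^0.03 − 0.7808)/(1.2808 − 0.7808) = 0.2497/0.5000 = 0.4993
Terminal stock prices: S_uu = 237.9, S_ud = 145, S_dd = 88.39
Terminal payoffs (S − K): max(62.87, 0) = 62.87, max(-30, 0) = 0, max(-86.61, 0) = 0
Node u (S = 185.7): V_u = e^(−0.03)·[0.4993·62.8662 + 0.5007·0.0000] = 30.4642
Node d (S = 113.2): V_d = e^(−0.03)·[0.4993·0.0000 + 0.5007·0.0000] = 0.0000
Node 0 (S = 145): V_0 = e^(−0.03)·[0.4993·30.4642 + 0.5007·0.0000] = 14.7626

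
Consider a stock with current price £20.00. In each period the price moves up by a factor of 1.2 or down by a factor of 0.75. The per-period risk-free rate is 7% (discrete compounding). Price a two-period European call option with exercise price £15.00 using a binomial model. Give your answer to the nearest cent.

£7.17

Risk-neutral probability p = (1 + 0.07 − 0.75)/(1.2 − 0.75) = 0.3200/0.4500 = 0.7111
Terminal stock prices: S_uu = 28.8, S_ud = 18, S_dd = 11.25
Terminal payoffs (S − K): max(13.8, 0) = 13.8, max(3, 0) = 3, max(-3.75, 0) = 0
Node u (S = 24): V_u = 1/1.07·[0.7111·13.8000 + 0.2889·3.0000] = 9.9813
Node d (S = 15): V_d = 1/1.07·[0.7111·3.0000 + 0.2889·0.0000] = 1.9938
Node 0 (S = 20): V_0 = 1/1.07·[0.7111·9.9813 + 0.2889·1.9938] = 7.1718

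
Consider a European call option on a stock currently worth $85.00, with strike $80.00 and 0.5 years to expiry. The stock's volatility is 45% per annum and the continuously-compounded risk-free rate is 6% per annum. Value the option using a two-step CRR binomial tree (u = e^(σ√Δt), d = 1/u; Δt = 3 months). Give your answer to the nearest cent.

$14.21

CRR parameters: u = e^(σ√Δt) = e^(0.45·√0.25) = 1.2523, d = 1/u = 0.7985
Per-period rate: rΔt = 0.06·0.25 = 0.015, so R = e^0.015 = 1.0151
Risk-neutral probability p = (e^0.015 − 0.7985)/(1.2523 − 0.7985) = 0.2166/0.4538 = 0.4773
Terminal stock prices: S_uu = 133.3, S_ud = 85, S_dd = 54.2
Terminal payoffs (S − K): max(53.31, 0) = 53.31, max(5, 0) = 5, max(-25.8, 0) = 0
Node u (S = 106.4): V_u = e^(−0.015)·[0.4773·53.3065 + 0.5227·5.0000] = 27.6385
Node d (S = 67.87): V_d = e^(−0.015)·[0.4773·5.0000 + 0.5227·0.0000] = 2.3509
Node 0 (S = 85): V_0 = e^(−0.015)·[0.4773·27.6385 + 0.5227·2.3509] = 14.2057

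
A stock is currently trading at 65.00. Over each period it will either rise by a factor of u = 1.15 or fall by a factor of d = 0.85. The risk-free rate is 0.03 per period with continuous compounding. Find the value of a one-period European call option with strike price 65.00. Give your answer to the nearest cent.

5.69

Risk-neutral probability p = (e^0.03 − 0.85)/(1.15 − 0.85) = 0.1805/0.3000 = 0.6015
Terminal stock prices: S_u = 74.75, S_d = 55.25
Terminal payoffs (S − K): max(9.75, 0) = 9.75, max(-9.75, 0) = 0
Node 0 (S = 65): V_0 = e^(−0.03)·[0.6015·9.7500 + 0.3985·0.0000] = 5.6914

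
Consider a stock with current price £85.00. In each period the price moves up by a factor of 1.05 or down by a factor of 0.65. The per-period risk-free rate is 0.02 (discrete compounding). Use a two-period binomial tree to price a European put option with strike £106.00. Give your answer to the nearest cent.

Risk-neutral probability p = (1 + 0.02 − 0.65)/(1.05 − 0.65) = 0.3700/0.4000 = 0.9250
Terminal stock prices: S_uu = 93.71, S_ud = 58.01, S_dd = 35.91
Terminal payoffs (K − S): max(12.29, 0) = 12.29, max(47.99, 0) = 47.99, max(70.09, 0) = 70.09
Node u (S = 89.25): V_u = 1/1.02·[0.9250·12.2875 + 0.0750·47.9875] = 14.6716
Node d (S = 55.25): V_d = 1/1.02·[0.9250·47.9875 + 0.0750·70.0875] = 48.6716
Node 0 (S = 85): V_0 = 1/1.02·[0.9250·14.6716 + 0.0750·48.6716] = 16.8839

£16.88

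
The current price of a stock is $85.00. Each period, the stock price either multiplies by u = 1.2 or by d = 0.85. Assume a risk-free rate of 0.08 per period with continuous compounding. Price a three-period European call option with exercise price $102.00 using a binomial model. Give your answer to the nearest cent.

$11.17

Risk-neutral probability p = (e^0.08 − 0.85)/(1.2 − 0.85) = 0.2333/0.3500 = 0.6665
Terminal stock prices: S_uuu = 146.9, S_uud = 104, S_udd = 73.69, S_ddd = 52.2
Terminal payoffs (S − K): max(44.88, 0) = 44.88, max(2.04, 0) = 2.04, max(-28.31, 0) = 0, max(-49.8, 0) = 0
Node uu (S = 122.4): V_uu = e^(−0.08)·[0.6665·44.8800 + 0.3335·2.0400] = 28.2421
Node ud (S = 86.7): V_ud = e^(−0.08)·[0.6665·2.0400 + 0.3335·0.0000] = 1.2552
Node dd (S = 61.41): V_dd = e^(−0.08)·[0.6665·0.0000 + 0.3335·0.0000] = 0.0000
Node u (S = 102): V_u = e^(−0.08)·[0.6665·28.2421 + 0.3335·1.2552] = 17.7635
Node d (S = 72.25): V_d = e^(−0.08)·[0.6665·1.2552 + 0.3335·0.0000] = 0.7723
Node 0 (S = 85): V_0 = e^(−0.08)·[0.6665·17.7635 + 0.3335·0.7723] = 11.1674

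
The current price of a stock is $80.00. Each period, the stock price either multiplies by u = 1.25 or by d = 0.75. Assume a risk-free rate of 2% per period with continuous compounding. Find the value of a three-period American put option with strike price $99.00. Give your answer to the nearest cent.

$23.96

Risk-neutral probability p = (e^0.02 − 0.75)/(1.25 − 0.75) = 0.2702/0.5000 = 0.5404
Terminal stock prices: S_uuu = 156.2, S_uud = 93.75, S_udd = 56.25, S_ddd = 33.75
Terminal payoffs (K − S): max(-57.25, 0) = 0, max(5.25, 0) = 5.25, max(42.75, 0) = 42.75, max(65.25, 0) = 65.25
Node uu (S = 125): continuation = e^(−0.02)·[0.5404·0.0000 + 0.4596·5.2500] = 2.3651; exercise value = 0.0000 ≤ continuation, so V_uu = 2.3651
Node ud (S = 75): continuation = e^(−0.02)·[0.5404·5.2500 + 0.4596·42.7500] = 22.0397; exercise value = 24.0000 > continuation, so V_ud = 24.0000 (exercise)
Node dd (S = 45): continuation = e^(−0.02)·[0.5404·42.7500 + 0.4596·65.2500] = 52.0397; exercise value = 54.0000 > continuation, so V_dd = 54.0000 (exercise)
Node u (S = 100): continuation = e^(−0.02)·[0.5404·2.3651 + 0.4596·24.0000] = 12.0647; exercise value = 0.0000 ≤ continuation, so V_u = 12.0647
Node d (S = 60): continuation = e^(−0.02)·[0.5404·24.0000 + 0.4596·54.0000] = 37.0397; exercise value = 39.0000 > continuation, so V_d = 39.0000 (exercise)
Node 0 (S = 80): continuation = e^(−0.02)·[0.5404·12.0647 + 0.4596·39.0000] = 23.9601; exercise value = 19.0000 ≤ continuation, so V_0 = 23.9601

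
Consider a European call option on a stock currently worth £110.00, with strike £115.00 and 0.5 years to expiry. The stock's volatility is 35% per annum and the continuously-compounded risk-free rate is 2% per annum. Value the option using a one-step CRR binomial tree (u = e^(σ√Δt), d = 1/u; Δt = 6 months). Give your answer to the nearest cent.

CRR parameters: u = e^(σ√Δt) = e^(0.35·√0.5) = 1.2808, d = 1/u = 0.7808
Per-period rate: rΔt = 0.02·0.5 = 0.01, so R = e^0.01 = 1.0101
Risk-neutral probability p = (e^0.01 − 0.7808)/(1.2808 − 0.7808) = 0.2293/0.5000 = 0.4585
Terminal stock prices: S_u = 140.9, S_d = 85.88
Terminal payoffs (S − K): max(25.89, 0) = 25.89, max(-29.12, 0) = 0
Node 0 (S = 110): V_0 = e^(−0.01)·[0.4585·25.8884 + 0.5415·0.0000] = 11.7527

£11.75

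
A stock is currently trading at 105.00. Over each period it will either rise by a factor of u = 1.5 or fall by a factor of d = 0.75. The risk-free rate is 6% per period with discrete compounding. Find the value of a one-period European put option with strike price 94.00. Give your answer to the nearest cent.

8.44

Risk-neutral probability p = (1 + 0.06 − 0.75)/(1.5 − 0.75) = 0.3100/0.7500 = 0.4133
Terminal stock prices: S_u = 157.5, S_d = 78.75
Terminal payoffs (K − S): max(-63.5, 0) = 0, max(15.25, 0) = 15.25
Node 0 (S = 105): V_0 = 1/1.06·[0.4133·0.0000 + 0.5867·15.2500] = 8.4403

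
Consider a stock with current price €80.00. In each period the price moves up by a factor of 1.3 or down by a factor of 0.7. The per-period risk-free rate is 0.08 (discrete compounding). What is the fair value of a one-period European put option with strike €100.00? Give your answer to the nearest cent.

€14.94

Risk-neutral probability p = (1 + 0.08 − 0.7)/(1.3 − 0.7) = 0.3800/0.6000 = 0.6333
Terminal stock prices: S_u = 104, S_d = 56
Terminal payoffs (K − S): max(-4, 0) = 0, max(44, 0) = 44
Node 0 (S = 80): V_0 = 1/1.08·[0.6333·0.0000 + 0.3667·44.0000] = 14.9383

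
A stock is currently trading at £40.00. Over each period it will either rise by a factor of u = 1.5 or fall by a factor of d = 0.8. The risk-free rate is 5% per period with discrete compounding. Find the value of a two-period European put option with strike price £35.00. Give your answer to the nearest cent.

£3.52

Risk-neutral probability p = (1 + 0.05 − 0.8)/(1.5 − 0.8) = 0.2500/0.7000 = 0.3571
Terminal stock prices: S_uu = 90, S_ud = 48, S_dd = 25.6
Terminal payoffs (K − S): max(-55, 0) = 0, max(-13, 0) = 0, max(9.4, 0) = 9.4
Node u (S = 60): V_u = 1/1.05·[0.3571·0.0000 + 0.6429·0.0000] = 0.0000
Node d (S = 32): V_d = 1/1.05·[0.3571·0.0000 + 0.6429·9.4000] = 5.7551
Node 0 (S = 40): V_0 = 1/1.05·[0.3571·0.0000 + 0.6429·5.7551] = 3.5235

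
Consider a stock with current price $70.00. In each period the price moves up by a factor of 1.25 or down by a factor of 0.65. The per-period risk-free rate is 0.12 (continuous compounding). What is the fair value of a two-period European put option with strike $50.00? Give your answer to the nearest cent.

Risk-neutral probability p = (e^0.12 − 0.65)/(1.25 − 0.65) = 0.4775/0.6000 = 0.7958
Terminal stock prices: S_uu = 109.4, S_ud = 56.88, S_dd = 29.58
Terminal payoffs (K − S): max(-59.38, 0) = 0, max(-6.875, 0) = 0, max(20.42, 0) = 20.42
Node u (S = 87.5): V_u = e^(−0.12)·[0.7958·0.0000 + 0.2042·0.0000] = 0.0000
Node d (S = 45.5): V_d = e^(−0.12)·[0.7958·0.0000 + 0.2042·20.4250] = 3.6986
Node 0 (S = 70): V_0 = e^(−0.12)·[0.7958·0.0000 + 0.2042·3.6986] = 0.6698

$0.67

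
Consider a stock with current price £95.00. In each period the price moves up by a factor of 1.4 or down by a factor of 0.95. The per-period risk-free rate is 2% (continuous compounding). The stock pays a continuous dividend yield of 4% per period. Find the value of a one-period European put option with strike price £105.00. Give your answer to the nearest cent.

£13.49

Per-period risk-free factor R = e^0.02 = 1.0202; dividend-adjusted growth = e^(0.02−0.04) = 0.9802.
Risk-neutral probability p = (0.9802 − 0.95)/(1.4 − 0.95) = 0.0302/0.4500 = 0.0671
Terminal stock prices: S_u = 133, S_d = 90.25
Terminal payoffs (K − S): max(-28, 0) = 0, max(14.75, 0) = 14.75
Node 0 (S = 95): V_0 = e^(−0.02)·[0.0671·0.0000 + 0.9329·14.7500] = 13.4877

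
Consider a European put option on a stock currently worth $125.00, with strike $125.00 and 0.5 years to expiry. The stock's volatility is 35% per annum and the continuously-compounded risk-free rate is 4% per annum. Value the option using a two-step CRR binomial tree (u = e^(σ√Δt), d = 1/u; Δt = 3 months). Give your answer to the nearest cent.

$9.60

CRR parameters: u = e^(σ√Δt) = e^(0.35·√0.25) = 1.1912, d = 1/u = 0.8395
Per-period rate: rΔt = 0.04·0.25 = 0.01, so R = e^0.01 = 1.0101
Risk-neutral probability p = (e^0.01 − 0.8395)/(1.1912 − 0.8395) = 0.1706/0.3518 = 0.4849
Terminal stock prices: S_uu = 177.4, S_ud = 125, S_dd = 88.09
Terminal payoffs (K − S): max(-52.38, 0) = 0, max(0, 0) = 0, max(36.91, 0) = 36.91
Node u (S = 148.9): V_u = e^(−0.01)·[0.4849·0.0000 + 0.5151·0.0000] = 0.0000
Node d (S = 104.9): V_d = e^(−0.01)·[0.4849·0.0000 + 0.5151·36.9140] = 18.8241
Node 0 (S = 125): V_0 = e^(−0.01)·[0.4849·0.0000 + 0.5151·18.8241] = 9.5993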